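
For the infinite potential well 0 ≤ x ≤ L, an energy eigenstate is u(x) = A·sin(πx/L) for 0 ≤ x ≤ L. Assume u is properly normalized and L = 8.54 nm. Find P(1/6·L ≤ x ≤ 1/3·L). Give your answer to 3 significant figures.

P ≈ 0.167

|u|² is the probability density, so P = ∫_{1/6·L}^{1/3·L} |u|² dx.
Since A² = 1/(L/2), this is the region integral divided by the full normalization integral.
In terms of t = x/L (A² and the length scale cancel between numerator and denominator), P = [∫_{1/6}^{1/3} sin(π·t)^2 dt] / [∫_{0}^{1} sin(π·t)^2 dt].
An antiderivative of sin(π·t)^2 is t/2 - sin(2·π·t)/(4·π); evaluating from 1/6 to 1/3 gives 1/12, while the full integral is 1/2.
This works out to P = 1/6.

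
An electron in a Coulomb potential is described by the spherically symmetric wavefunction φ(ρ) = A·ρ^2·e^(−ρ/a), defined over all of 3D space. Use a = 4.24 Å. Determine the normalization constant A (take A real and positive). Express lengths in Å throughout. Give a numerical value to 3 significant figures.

Normalization requires ∫|φ|² 4πρ² dρ = 1, integrated from 0 to ∞.
In 3D with spherical symmetry the volume element is 4πρ² dρ.
With ∫₀^∞ ρ^6 e^(−αρ) dρ = 6!/α^7, ∫|φ|² 4πρ² dρ = A²·(45·π·a^7/2).
Hence A² = 1/[45·π·a^7/2].
With a = 4.24: A² = 5.743E-7 and A = 0.0007578.

A ≈ 0.000758 Å^(-7/2)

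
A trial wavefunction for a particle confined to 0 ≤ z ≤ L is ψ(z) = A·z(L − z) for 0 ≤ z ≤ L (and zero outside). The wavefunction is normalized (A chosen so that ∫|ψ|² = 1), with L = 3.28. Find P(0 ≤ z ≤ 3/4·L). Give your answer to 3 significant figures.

P ≈ 0.896

P = ∫_{0}^{3/4·L} |ψ(z)|² dz.
Since A² = 1/(L^5/30), this is the region integral divided by the full normalization integral.
Let u = z/L; then A² and the length scale cancel, so P = ∫_{0}^{3/4} u^2·(1 - u)^2 du ÷ ∫_{0}^{1} u^2·(1 - u)^2 du.
Using ∫ u^2·(1 - u)^2 du = u^3·(6·u^2 - 15·u + 10)/30, the numerator is 153/5120 and the denominator is 1/30.
Evaluating gives P = 459/512.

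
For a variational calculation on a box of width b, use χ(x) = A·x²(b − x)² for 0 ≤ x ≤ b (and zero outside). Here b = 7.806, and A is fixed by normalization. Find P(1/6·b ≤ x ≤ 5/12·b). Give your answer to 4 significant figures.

|χ|² is the probability density, so P = ∫_{1/6·b}^{5/12·b} |χ|² dx.
The normalization integral ∫|χ|²dx over the whole domain equals b^9/630·A², and A² cancels in the ratio.
Let u = x/b; then A² and the length scale cancel, so P = ∫_{1/6}^{5/12} u^4·(1 - u)^4 du ÷ ∫_{0}^{1} u^4·(1 - u)^4 du.
Using ∫ u^4·(1 - u)^4 du = u^5·(70·u^4 - 315·u^3 + 540·u^2 - 420·u + 126)/630, the numerator is ≈ 0.000465682 and the denominator is 1/630.
This works out to P = 0.29338.

P ≈ 0.2934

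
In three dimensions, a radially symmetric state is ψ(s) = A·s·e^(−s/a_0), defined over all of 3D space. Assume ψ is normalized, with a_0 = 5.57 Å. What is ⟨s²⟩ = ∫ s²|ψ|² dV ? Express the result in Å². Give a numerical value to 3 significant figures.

The expectation value is the |ψ|²-weighted average of s^2: ∫ s^2|ψ|² 4πs² ds.
Recall ∫₀^∞ s^m e^(−s/β) ds = m!·β^(m+1), since the A² factors cancel between numerator and denominator, ⟨s²⟩ = 15·a_0^2/2.
With a_0 = 5.57, ⟨s^2⟩ = 232.7.

⟨s^2⟩ ≈ 233 Å^2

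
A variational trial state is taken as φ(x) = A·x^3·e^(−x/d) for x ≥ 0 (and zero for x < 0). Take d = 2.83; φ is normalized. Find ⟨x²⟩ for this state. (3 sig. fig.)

⟨x^2⟩ ≈ 112

⟨x²⟩ = ∫ x^2 |φ|² dx over the full domain.
With ∫₀^∞ x^8 e^(−αx) dx = 8!/α^9, the ratio of the moment integral to the normalization integral gives ⟨x²⟩ = 14·d^2.
Putting d = 2.83 gives 112.1.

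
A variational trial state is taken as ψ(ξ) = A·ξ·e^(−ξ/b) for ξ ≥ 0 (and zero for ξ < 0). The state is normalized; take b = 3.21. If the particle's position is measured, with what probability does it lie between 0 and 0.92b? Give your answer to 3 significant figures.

|ψ|² is the probability density, so P = ∫_{0}^{0.92b} |ψ|² dξ.
Since A² = 1/(b^3/4), this is the region integral divided by the full normalization integral.
Substituting u = ξ/b, A² and the length scale cancel in the ratio: P = ∫_{0}^{0.92} u^2·e^(-2·u) du / ∫_{0}^{∞} u^2·e^(-2·u) du.
An antiderivative of u^2·e^(-2·u) is -(2·u^2 + 2·u + 1)·e^(-2·u)/4; evaluating from 0 to 0.92 gives 1/4 - 2833·e^(-46/25)/2500, while the full integral is 1/4.
Taking the ratio, P = 0.2801.

P ≈ 0.280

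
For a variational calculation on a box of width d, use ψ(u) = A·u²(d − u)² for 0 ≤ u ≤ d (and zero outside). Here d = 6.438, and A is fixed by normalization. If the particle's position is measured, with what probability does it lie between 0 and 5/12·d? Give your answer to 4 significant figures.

P ≈ 0.3023

|ψ|² is the probability density, so P = ∫_{0}^{5/12·d} |ψ|² du.
Since A² = 1/(d^9/630), this is the region integral divided by the full normalization integral.
In terms of t = u/d (A² and the length scale cancel between numerator and denominator), P = [∫_{0}^{5/12} t^4·(1 - t)^4 dt] / [∫_{0}^{1} t^4·(1 - t)^4 dt].
With ∫ t^4·(1 - t)^4 dt = t^5·(70·t^4 - 315·t^3 + 540·t^2 - 420·t + 126)/630 + C, the region integral is ≈ 0.000479889 and the full one is 1/630.
Taking the ratio, P = 0.30233.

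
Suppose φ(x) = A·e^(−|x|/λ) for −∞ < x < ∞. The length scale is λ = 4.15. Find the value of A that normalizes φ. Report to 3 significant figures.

A ≈ 0.491

Require ∫ |φ|² dx = 1 over the whole domain.
∫|φ|² dx = A²·(λ).
So A² = (λ)^(−1).
Substituting λ = 4.15 gives A² = 0.2410, so A = 0.4909.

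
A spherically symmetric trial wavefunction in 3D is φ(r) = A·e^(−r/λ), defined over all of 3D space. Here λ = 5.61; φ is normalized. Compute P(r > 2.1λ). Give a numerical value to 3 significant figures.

P = ∫ |φ|² 4πr² dr over r > 2.1λ.
The full normalization integral is A²·[π·λ^3] = 1, fixing A².
Let u = r/λ; then A², 4π and the length scale all cancel, so P = ∫_{2.1}^{∞} u^2·e^(-2·u) du ÷ ∫_{0}^{∞} u^2·e^(-2·u) du.
With ∫ u^2·e^(-2·u) du = -(2·u^2 + 2·u + 1)·e^(-2·u)/4 + C, the region integral is 701·e^(-21/5)/200 and the full one is 1/4.
The region integral divided by the full integral gives P = 0.2102.

P ≈ 0.210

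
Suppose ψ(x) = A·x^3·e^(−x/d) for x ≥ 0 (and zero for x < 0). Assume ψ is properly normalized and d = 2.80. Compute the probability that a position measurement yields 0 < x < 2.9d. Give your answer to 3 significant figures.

The probability is P = ∫ |ψ|² dx over [0, 2.9d].
Since A² = 1/(45·d^7/8), this is the region integral divided by the full normalization integral.
Let u = x/d; then A² and the length scale cancel, so P = ∫_{0}^{2.9} u^6·e^(-2·u) du ÷ ∫_{0}^{∞} u^6·e^(-2·u) du.
An antiderivative of u^6·e^(-2·u) is -(4·u^6 + 12·u^5 + 30·u^4 + 60·u^3 + 90·u^2 + 90·u + 45)·e^(-2·u)/8; evaluating from 0 to 2.9 gives ≈ 2.0340, while the full integral is 45/8.
Taking the ratio, P = 0.3616.

P ≈ 0.362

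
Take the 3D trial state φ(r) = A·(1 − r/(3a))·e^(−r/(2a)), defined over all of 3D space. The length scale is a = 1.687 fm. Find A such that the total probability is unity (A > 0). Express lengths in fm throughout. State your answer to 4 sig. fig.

A ≈ 0.1577 fm^(-3/2)

The normalization condition is ∫|φ|² 4πr² dr = 1 from 0 to ∞.
(Spherical symmetry: dV = 4πr² dr.)
∫|φ|² 4πr² dr = A²·(8·π·a^3/3).
Hence A² = 1/[8·π·a^3/3].
Plugging in a = 1.687 yields A = 0.15768.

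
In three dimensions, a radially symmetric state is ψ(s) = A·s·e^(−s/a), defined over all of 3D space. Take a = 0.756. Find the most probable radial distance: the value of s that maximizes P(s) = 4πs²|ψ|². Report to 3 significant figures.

s ≈ 1.51

Differentiate P(s) = 4πs²|ψ|² with respect to s and set to zero.
This gives s = 2·a.
With a = 0.756, the most probable radial distance is 1.512.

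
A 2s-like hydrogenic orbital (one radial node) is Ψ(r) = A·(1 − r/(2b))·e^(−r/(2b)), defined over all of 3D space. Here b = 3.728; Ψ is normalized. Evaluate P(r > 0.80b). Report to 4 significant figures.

P ≈ 0.9756

Integrate the radial probability density 4πr²|Ψ|² over r > 0.80b.
The full normalization integral is A²·[8·π·b^3] = 1, fixing A².
Let u = r/b; then A², 4π and the length scale all cancel, so P = ∫_{0.80}^{∞} u^2·(1 - u/2)^2·e^(-u) du ÷ ∫_{0}^{∞} u^2·(1 - u/2)^2·e^(-u) du.
With ∫ u^2·(1 - u/2)^2·e^(-u) du = -(u^4/4 + u^2 + 2·u + 2)·e^(-u) + C, the region integral is 2714·e^(-4/5)/625 and the full one is 2.
The region integral divided by the full integral gives P = 0.97558.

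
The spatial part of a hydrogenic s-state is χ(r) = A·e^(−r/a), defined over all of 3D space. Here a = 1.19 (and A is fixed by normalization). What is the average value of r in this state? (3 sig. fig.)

⟨r⟩ ≈ 1.79

The expectation value is the |χ|²-weighted average of r: ∫ r|χ|² 4πr² dr.
Recall ∫₀^∞ r^m e^(−r/β) dr = m!·β^(m+1), since the A² factors cancel between numerator and denominator, ⟨r⟩ = 3·a/2.
With a = 1.19, ⟨r⟩ = 1.785.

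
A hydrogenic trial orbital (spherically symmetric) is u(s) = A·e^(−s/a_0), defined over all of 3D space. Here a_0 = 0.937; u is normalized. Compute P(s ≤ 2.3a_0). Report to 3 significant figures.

P ≈ 0.837

Integrate the radial probability density 4πs²|u|² over s ≤ 2.3a_0.
A² is fixed by ∫₀^∞ 4πs²|u|² ds = 1, i.e. A² = (π·a_0^3)^(−1).
Let t = s/a_0; then A², 4π and the length scale all cancel, so P = ∫_{0}^{2.3} t^2·e^(-2·t) dt ÷ ∫_{0}^{∞} t^2·e^(-2·t) dt.
Using ∫ t^2·e^(-2·t) dt = -(2·t^2 + 2·t + 1)·e^(-2·t)/4, the numerator is 1/4 - 809·e^(-23/5)/200 and the denominator is 1/4.
The region integral divided by the full integral gives P = 0.8374.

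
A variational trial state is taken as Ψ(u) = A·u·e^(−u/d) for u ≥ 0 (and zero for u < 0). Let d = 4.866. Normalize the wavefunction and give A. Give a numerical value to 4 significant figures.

A ≈ 0.1863

Normalization requires ∫|Ψ|² du = 1, integrated from 0 to ∞.
With Ψ = A·u·e^(−u/d), the integral evaluates to A²·[d^3/4].
So A² = (d^3/4)^(−1).
Plugging in d = 4.866 yields A = 0.18633.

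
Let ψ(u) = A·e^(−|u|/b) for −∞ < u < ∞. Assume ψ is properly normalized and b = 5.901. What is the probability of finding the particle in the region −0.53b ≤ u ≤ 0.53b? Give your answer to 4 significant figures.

|ψ|² is the probability density, so P = ∫_{−0.53b}^{0.53b} |ψ|² du.
With A² fixed by ∫|ψ|² = 1, i.e. A² = (b)^(−1), substitute and integrate.
Both integrals are even about u = 0, so only the u ≥ 0 halves are needed (the factors of 2 cancel). In terms of t = u/b (A² and the length scale cancel between numerator and denominator), P = [∫_{0}^{0.53} e^(-2·t) dt] / [∫_{0}^{∞} e^(-2·t) dt].
An antiderivative of e^(-2·t) is -e^(-2·t)/2; evaluating from 0 to 0.53 gives 1/2 - e^(-53/50)/2, while the full integral is 1/2.
The result is P = 0.65354.

P ≈ 0.6535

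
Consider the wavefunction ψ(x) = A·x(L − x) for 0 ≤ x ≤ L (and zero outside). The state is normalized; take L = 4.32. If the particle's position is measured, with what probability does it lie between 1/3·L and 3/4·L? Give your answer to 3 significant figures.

P ≈ 0.687

|ψ|² is the probability density, so P = ∫_{1/3·L}^{3/4·L} |ψ|² dx.
With A² fixed by ∫|ψ|² = 1, i.e. A² = (L^5/30)^(−1), substitute and integrate.
Substituting u = x/L, A² and the length scale cancel in the ratio: P = ∫_{1/3}^{3/4} u^2·(1 - u)^2 du / ∫_{0}^{1} u^2·(1 - u)^2 du.
Using ∫ u^2·(1 - u)^2 du = u^3·(6·u^2 - 15·u + 10)/30, the numerator is ≈ 0.022887 and the denominator is 1/30.
Taking the ratio, P = 0.6866.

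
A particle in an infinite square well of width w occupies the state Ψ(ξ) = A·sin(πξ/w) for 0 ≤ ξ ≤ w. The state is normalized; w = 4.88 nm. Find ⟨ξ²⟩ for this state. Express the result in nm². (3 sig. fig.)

⟨ξ^2⟩ ≈ 6.73 nm^2

By definition ⟨ξ²⟩ = ∫ ξ^2 |Ψ(ξ)|² dξ.
With ∫₀^w sin²(nπξ/w) dξ = w/2, since the A² factors cancel between numerator and denominator, ⟨ξ²⟩ = -w^2/(2·π^2) + w^2/3.
With w = 4.88, ⟨ξ^2⟩ = 6.732.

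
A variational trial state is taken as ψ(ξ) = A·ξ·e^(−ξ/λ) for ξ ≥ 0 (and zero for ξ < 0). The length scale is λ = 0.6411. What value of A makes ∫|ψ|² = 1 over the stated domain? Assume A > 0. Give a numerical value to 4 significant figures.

We need A² ∫|f|² dξ = 1, taking the integral from 0 to ∞.
With ψ = A·ξ·e^(−ξ/λ), the integral evaluates to A²·[λ^3/4].
With λ = 0.6411: A² = 15.180 and A = 3.8962.

A ≈ 3.896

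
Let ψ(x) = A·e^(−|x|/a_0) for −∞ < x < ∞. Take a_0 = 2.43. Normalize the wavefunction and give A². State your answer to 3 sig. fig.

A^2 ≈ 0.412

Require ∫ |ψ|² dx = 1 over the whole domain.
With ∫₀^∞ x^0 e^(−αx) dx = 0!/α^1, the integral (without the A² prefactor) comes out to a_0.
Substituting a_0 = 2.43 gives A² = 0.4115, so A = 0.6415.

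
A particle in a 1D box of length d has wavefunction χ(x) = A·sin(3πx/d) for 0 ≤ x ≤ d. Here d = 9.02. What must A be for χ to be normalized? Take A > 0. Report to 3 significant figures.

A ≈ 0.471

The normalization condition is ∫|χ|² dx = 1 from 0 to d.
With ∫₀^d sin²(nπx/d) dx = d/2, with χ = A·sin(3πx/d), the integral evaluates to A²·[d/2].
Plugging in d = 9.02 yields A = 0.4709.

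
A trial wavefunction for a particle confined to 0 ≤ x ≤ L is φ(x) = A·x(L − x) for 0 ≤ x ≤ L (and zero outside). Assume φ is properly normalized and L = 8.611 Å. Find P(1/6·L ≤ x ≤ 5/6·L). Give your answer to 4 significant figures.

|φ|² is the probability density, so P = ∫_{1/6·L}^{5/6·L} |φ|² dx.
With A² fixed by ∫|φ|² = 1, i.e. A² = (L^5/30)^(−1), substitute and integrate.
Substituting u = x/L, A² and the length scale cancel in the ratio: P = ∫_{1/6}^{5/6} u^2·(1 - u)^2 du / ∫_{0}^{1} u^2·(1 - u)^2 du.
With ∫ u^2·(1 - u)^2 du = u^3·(6·u^2 - 15·u + 10)/30 + C, the region integral is 301/9720 and the full one is 1/30.
Evaluating gives P = 301/324.

P ≈ 0.9290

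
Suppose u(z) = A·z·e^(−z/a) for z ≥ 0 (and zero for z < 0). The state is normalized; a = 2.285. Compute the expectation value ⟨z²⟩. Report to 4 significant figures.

The expectation value is the |u|²-weighted average of z^2: ∫ z^2|u|² dz.
Since the A² factors cancel between numerator and denominator, ⟨z²⟩ = 3·a^2.
With a = 2.285, ⟨z^2⟩ = 15.664.

⟨z^2⟩ ≈ 15.66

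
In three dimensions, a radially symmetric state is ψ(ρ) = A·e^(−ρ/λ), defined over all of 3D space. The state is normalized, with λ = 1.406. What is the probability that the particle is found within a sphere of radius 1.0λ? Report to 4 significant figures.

Integrate the radial probability density 4πρ²|ψ|² over ρ ≤ 1.0λ.
Normalization gives A² = 1/(π·λ^3).
In terms of u = ρ/λ (A², 4π and the length scale all cancel between numerator and denominator), P = [∫_{0}^{1.0} u^2·e^(-2·u) du] / [∫_{0}^{∞} u^2·e^(-2·u) du].
An antiderivative of u^2·e^(-2·u) is -(2·u^2 + 2·u + 1)·e^(-2·u)/4; evaluating from 0 to 1.0 gives 1/4 - 5·e^(-2)/4, while the full integral is 1/4.
This evaluates to P = 0.32332.

P ≈ 0.3233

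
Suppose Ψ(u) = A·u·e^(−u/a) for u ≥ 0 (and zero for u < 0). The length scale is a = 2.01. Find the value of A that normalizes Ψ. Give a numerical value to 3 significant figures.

A ≈ 0.702

Require ∫ |Ψ|² du = 1 over the whole domain.
Carrying out the integral gives A² · a^3/4.
Substituting a = 2.01 gives A² = 0.4926, so A = 0.7018.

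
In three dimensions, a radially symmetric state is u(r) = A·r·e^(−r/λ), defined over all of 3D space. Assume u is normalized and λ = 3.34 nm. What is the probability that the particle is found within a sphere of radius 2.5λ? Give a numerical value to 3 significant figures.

P ≈ 0.560

P = ∫ |u|² 4πr² dr over r ≤ 2.5λ.
A² is fixed by ∫₀^∞ 4πr²|u|² dr = 1, i.e. A² = (3·π·λ^5)^(−1).
Let t = r/λ; then A², 4π and the length scale all cancel, so P = ∫_{0}^{2.5} t^4·e^(-2·t) dt ÷ ∫_{0}^{∞} t^4·e^(-2·t) dt.
Using ∫ t^4·e^(-2·t) dt = -(t^4/2 + t^3 + 3·t^2/2 + 3·t/2 + 3/4)·e^(-2·t), the numerator is 3/4 - 1569·e^(-5)/32 and the denominator is 3/4.
This evaluates to P = 0.5595.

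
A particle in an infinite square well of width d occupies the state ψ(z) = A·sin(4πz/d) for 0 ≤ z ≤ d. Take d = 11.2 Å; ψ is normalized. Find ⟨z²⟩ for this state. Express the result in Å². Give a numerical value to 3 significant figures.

By definition ⟨z²⟩ = ∫ z^2 |ψ(z)|² dz.
With ∫₀^d sin²(nπz/d) dz = d/2, the ratio of the moment integral to the normalization integral gives ⟨z²⟩ = -d^2/(32·π^2) + d^2/3.
With d = 11.2, ⟨z^2⟩ = 41.42.

⟨z^2⟩ ≈ 41.4 Å^2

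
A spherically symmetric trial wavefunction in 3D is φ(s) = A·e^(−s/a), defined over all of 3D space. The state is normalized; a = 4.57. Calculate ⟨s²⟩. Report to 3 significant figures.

By definition ⟨s²⟩ = ∫ s^2 |φ(s)|² 4πs² ds.
Using ∫₀^∞ sⁿ e^(−αs) ds = n!/αⁿ⁺¹, the ratio of the moment integral to the normalization integral gives ⟨s²⟩ = 3·a^2.
Putting a = 4.57 gives 62.65.

⟨s^2⟩ ≈ 62.7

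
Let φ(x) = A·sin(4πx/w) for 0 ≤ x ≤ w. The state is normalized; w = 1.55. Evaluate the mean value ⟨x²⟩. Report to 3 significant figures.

⟨x^2⟩ ≈ 0.793

⟨x²⟩ = ∫ x^2 |φ|² dx over the full domain.
The ratio of the moment integral to the normalization integral gives ⟨x²⟩ = -w^2/(32·π^2) + w^2/3.
Putting w = 1.55 gives 0.7932.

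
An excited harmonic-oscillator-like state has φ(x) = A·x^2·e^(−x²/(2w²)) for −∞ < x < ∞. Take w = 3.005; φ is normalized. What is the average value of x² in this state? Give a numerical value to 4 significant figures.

The expectation value is the |φ|²-weighted average of x^2: ∫ x^2|φ|² dx.
Since the A² factors cancel between numerator and denominator, ⟨x²⟩ = 5·w^2/2.
With w = 3.005, ⟨x^2⟩ = 22.575.

⟨x^2⟩ ≈ 22.58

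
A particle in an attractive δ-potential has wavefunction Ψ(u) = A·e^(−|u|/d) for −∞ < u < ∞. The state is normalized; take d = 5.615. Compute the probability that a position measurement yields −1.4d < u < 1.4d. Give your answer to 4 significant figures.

P ≈ 0.9392

|Ψ|² is the probability density, so P = ∫_{−1.4d}^{1.4d} |Ψ|² du.
The normalization integral ∫|Ψ|²du over the whole domain equals d·A², and A² cancels in the ratio.
Both integrals are even about u = 0, so only the u ≥ 0 halves are needed (the factors of 2 cancel). In terms of t = u/d (A² and the length scale cancel between numerator and denominator), P = [∫_{0}^{1.4} e^(-2·t) dt] / [∫_{0}^{∞} e^(-2·t) dt].
An antiderivative of e^(-2·t) is -e^(-2·t)/2; evaluating from 0 to 1.4 gives 1/2 - e^(-14/5)/2, while the full integral is 1/2.
This works out to P = 0.93919.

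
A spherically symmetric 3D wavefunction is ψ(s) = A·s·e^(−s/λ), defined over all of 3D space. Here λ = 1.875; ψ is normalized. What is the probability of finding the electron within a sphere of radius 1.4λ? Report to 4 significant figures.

P ≈ 0.1523

Integrate the radial probability density 4πs²|ψ|² over s ≤ 1.4λ.
A² is fixed by ∫₀^∞ 4πs²|ψ|² ds = 1, i.e. A² = (3·π·λ^5)^(−1).
In terms of u = s/λ (A², 4π and the length scale all cancel between numerator and denominator), P = [∫_{0}^{1.4} u^4·e^(-2·u) du] / [∫_{0}^{∞} u^4·e^(-2·u) du].
With ∫ u^4·e^(-2·u) du = -(u^4/2 + u^3 + 3·u^2/2 + 3·u/2 + 3/4)·e^(-2·u) + C, the region integral is ≈ 0.114243 and the full one is 3/4.
The region integral divided by the full integral gives P = 0.15232.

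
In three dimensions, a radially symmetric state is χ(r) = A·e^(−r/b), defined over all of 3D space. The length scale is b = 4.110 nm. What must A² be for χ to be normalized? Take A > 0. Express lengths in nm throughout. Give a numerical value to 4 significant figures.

A^2 ≈ 0.004585 nm^(-3)

Require ∫ |χ|² 4πr² dr = 1 over the whole domain.
In 3D with spherical symmetry the volume element is 4πr² dr.
Carrying out the integral gives A² · π·b^3.
So A² = (π·b^3)^(−1).
Substituting b = 4.110 gives A² = 0.0045848, so A = 0.067711.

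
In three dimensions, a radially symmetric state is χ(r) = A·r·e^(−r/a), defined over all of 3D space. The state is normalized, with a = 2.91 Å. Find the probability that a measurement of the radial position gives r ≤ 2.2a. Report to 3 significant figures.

P = ∫ |χ|² 4πr² dr over r ≤ 2.2a.
The full normalization integral is A²·[3·π·a^5] = 1, fixing A².
Substituting u = r/a, A², 4π and the length scale all cancel in the ratio: P = ∫_{0}^{2.2} u^4·e^(-2·u) du / ∫_{0}^{∞} u^4·e^(-2·u) du.
An antiderivative of u^4·e^(-2·u) is -(u^4/2 + u^3 + 3·u^2/2 + 3·u/2 + 3/4)·e^(-2·u); evaluating from 0 to 2.2 gives ≈ 0.33661, while the full integral is 3/4.
Taking the ratio yields P = 0.4488.

P ≈ 0.449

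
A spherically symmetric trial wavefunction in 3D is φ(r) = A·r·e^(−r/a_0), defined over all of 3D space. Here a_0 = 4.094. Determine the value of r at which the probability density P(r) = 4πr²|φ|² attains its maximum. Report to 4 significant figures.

Set d/dr [P(r) = 4πr²|φ|²] = 0 and solve for r > 0.
Solving yields r = 2·a_0.
With a_0 = 4.094, the most probable radial distance is 8.1880.

r ≈ 8.188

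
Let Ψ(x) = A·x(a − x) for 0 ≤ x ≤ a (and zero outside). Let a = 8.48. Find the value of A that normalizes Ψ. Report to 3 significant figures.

A ≈ 0.0262

We need A² ∫|f|² dx = 1, taking the integral from 0 to a.
With Ψ = A·x(a − x), the integral evaluates to A²·[a^5/30].
So A² = (a^5/30)^(−1).
Substituting a = 8.48 gives A² = 0.0006841, so A = 0.02616.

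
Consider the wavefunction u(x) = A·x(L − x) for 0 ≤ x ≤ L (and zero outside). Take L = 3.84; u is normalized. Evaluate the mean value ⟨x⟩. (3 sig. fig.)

⟨x⟩ ≈ 1.92

The expectation value is the |u|²-weighted average of x: ∫ x|u|² dx.
The ratio of the moment integral to the normalization integral gives ⟨x⟩ = L/2.
Putting L = 3.84 gives 1.920.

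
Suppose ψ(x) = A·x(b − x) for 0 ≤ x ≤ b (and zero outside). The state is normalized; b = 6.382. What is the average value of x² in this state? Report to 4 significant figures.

⟨x^2⟩ ≈ 11.64

The expectation value is the |ψ|²-weighted average of x^2: ∫ x^2|ψ|² dx.
The ratio of the moment integral to the normalization integral gives ⟨x²⟩ = 2·b^2/7.
With b = 6.382, ⟨x^2⟩ = 11.637.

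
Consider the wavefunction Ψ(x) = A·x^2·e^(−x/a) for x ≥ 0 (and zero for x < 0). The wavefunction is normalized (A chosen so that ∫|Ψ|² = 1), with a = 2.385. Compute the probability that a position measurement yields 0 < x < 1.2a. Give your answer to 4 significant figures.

P ≈ 0.09587

P = ∫_{0}^{1.2a} |Ψ(x)|² dx.
Since A² = 1/(3·a^5/4), this is the region integral divided by the full normalization integral.
Let u = x/a; then A² and the length scale cancel, so P = ∫_{0}^{1.2} u^4·e^(-2·u) du ÷ ∫_{0}^{∞} u^4·e^(-2·u) du.
An antiderivative of u^4·e^(-2·u) is -(u^4/2 + u^3 + 3·u^2/2 + 3·u/2 + 3/4)·e^(-2·u); evaluating from 0 to 1.2 gives ≈ 0.0719014, while the full integral is 3/4.
This works out to P = 0.095869.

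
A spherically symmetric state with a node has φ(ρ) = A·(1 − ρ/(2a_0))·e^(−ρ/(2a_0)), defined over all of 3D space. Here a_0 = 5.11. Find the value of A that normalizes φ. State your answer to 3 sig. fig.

A ≈ 0.0173

We need A² ∫|f|² 4πρ² dρ = 1, taking the integral from 0 to ∞.
∫|φ|² 4πρ² dρ = A²·(8·π·a_0^3).
So A² = (8·π·a_0^3)^(−1).
With a_0 = 5.11: A² = 0.0002982 and A = 0.01727.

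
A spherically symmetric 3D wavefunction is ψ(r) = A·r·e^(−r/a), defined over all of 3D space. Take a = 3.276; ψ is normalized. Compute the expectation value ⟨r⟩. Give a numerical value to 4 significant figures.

⟨r⟩ ≈ 8.190

The expectation value is the |ψ|²-weighted average of r: ∫ r|ψ|² 4πr² dr.
Recall ∫₀^∞ r^m e^(−r/β) dr = m!·β^(m+1), the ratio of the moment integral to the normalization integral gives ⟨r⟩ = 5·a/2.
Putting a = 3.276 gives 8.1900.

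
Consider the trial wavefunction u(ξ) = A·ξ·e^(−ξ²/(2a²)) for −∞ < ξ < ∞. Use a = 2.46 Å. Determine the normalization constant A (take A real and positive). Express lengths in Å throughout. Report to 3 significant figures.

A ≈ 0.275 Å^(-3/2)

Require ∫ |u|² dξ = 1 over the whole domain.
The integral (without the A² prefactor) comes out to √(π)·a^3/2.
Plugging in a = 2.46 yields A = 0.2753.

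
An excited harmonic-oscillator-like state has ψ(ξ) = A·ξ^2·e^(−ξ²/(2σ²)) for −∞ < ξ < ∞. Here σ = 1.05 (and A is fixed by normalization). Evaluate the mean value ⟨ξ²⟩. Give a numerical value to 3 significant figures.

⟨ξ^2⟩ ≈ 2.76

By definition ⟨ξ²⟩ = ∫ ξ^2 |ψ(ξ)|² dξ.
Differentiating ∫e^(−αξ²) dξ = √(π/α) under α to get the higher moments, the ratio of the moment integral to the normalization integral gives ⟨ξ²⟩ = 5·σ^2/2.
With σ = 1.05, ⟨ξ^2⟩ = 2.756.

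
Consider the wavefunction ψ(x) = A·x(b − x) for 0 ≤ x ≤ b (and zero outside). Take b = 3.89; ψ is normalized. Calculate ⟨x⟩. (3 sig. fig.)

⟨x⟩ ≈ 1.95

⟨x⟩ = ∫ x |ψ|² dx over the full domain.
Expanding the polynomial and integrating term by term, the ratio of the moment integral to the normalization integral gives ⟨x⟩ = b/2.
Putting b = 3.89 gives 1.945.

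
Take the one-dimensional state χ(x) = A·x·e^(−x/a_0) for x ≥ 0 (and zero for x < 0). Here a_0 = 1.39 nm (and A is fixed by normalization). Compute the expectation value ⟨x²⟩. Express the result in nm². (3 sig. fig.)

By definition ⟨x²⟩ = ∫ x^2 |χ(x)|² dx.
The ratio of the moment integral to the normalization integral gives ⟨x²⟩ = 3·a_0^2.
With a_0 = 1.39, ⟨x^2⟩ = 5.796.

⟨x^2⟩ ≈ 5.80 nm^2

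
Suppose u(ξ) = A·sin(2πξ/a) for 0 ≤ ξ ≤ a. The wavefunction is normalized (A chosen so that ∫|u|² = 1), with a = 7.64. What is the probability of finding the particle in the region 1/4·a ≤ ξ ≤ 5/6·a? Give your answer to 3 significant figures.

P ≈ 0.652

The probability is P = ∫ |u|² dξ over [1/4·a, 5/6·a].
Since A² = 1/(a/2), this is the region integral divided by the full normalization integral.
Let t = ξ/a; then A² and the length scale cancel, so P = ∫_{1/4}^{5/6} sin(2·π·t)^2 dt ÷ ∫_{0}^{1} sin(2·π·t)^2 dt.
An antiderivative of sin(2·π·t)^2 is t/2 - sin(4·π·t)/(8·π); evaluating from 1/4 to 5/6 gives √(3)/(16·π) + 7/24, while the full integral is 1/2.
Evaluating gives P = √(3)/(8·π) + 7/12.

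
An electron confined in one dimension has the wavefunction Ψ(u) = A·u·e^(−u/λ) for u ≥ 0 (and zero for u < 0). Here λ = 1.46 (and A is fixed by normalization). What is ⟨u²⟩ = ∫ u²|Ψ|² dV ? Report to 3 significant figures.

⟨u^2⟩ ≈ 6.39

The expectation value is the |Ψ|²-weighted average of u^2: ∫ u^2|Ψ|² du.
Recall ∫₀^∞ u^m e^(−u/β) du = m!·β^(m+1), since the A² factors cancel between numerator and denominator, ⟨u²⟩ = 3·λ^2.
With λ = 1.46, ⟨u^2⟩ = 6.395.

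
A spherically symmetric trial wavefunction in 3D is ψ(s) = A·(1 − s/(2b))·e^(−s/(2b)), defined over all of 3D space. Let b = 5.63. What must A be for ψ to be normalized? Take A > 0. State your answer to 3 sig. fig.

Normalization requires ∫|ψ|² 4πs² ds = 1, integrated from 0 to ∞.
With ∫₀^∞ s^4 e^(−αs) ds = 4!/α^5, with ψ = A·(1 − s/(2b))·e^(−s/(2b)), the integral evaluates to A²·[8·π·b^3].
So A² = (8·π·b^3)^(−1).
Plugging in b = 5.63 yields A = 0.01493.

A ≈ 0.0149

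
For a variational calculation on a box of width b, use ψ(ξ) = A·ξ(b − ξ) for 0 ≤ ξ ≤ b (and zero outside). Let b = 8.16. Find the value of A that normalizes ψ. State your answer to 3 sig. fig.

Require ∫ |ψ|² dξ = 1 over the whole domain.
With ψ = A·ξ(b − ξ), the integral evaluates to A²·[b^5/30].
Setting this equal to 1 gives A² = 1/(b^5/30).
With b = 8.16: A² = 0.0008292 and A = 0.02880.

A ≈ 0.0288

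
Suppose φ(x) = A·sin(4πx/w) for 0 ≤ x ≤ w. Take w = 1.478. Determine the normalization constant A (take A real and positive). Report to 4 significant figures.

A ≈ 1.163

We need A² ∫|f|² dx = 1, taking the integral from 0 to w.
With ∫₀^w sin²(nπx/w) dx = w/2, the integral (without the A² prefactor) comes out to w/2.
So A² = (w/2)^(−1).
Plugging in w = 1.478 yields A = 1.1633.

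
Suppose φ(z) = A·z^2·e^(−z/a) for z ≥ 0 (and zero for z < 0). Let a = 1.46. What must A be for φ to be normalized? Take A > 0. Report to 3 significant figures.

Normalization requires ∫|φ|² dz = 1, integrated from 0 to ∞.
Using ∫₀^∞ zⁿ e^(−αz) dz = n!/αⁿ⁺¹, carrying out the integral gives A² · 3·a^5/4.
Substituting a = 1.46 gives A² = 0.2010, so A = 0.4483.

A ≈ 0.448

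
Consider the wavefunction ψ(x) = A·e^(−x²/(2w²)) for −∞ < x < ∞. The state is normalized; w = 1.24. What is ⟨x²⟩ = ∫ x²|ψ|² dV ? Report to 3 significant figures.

⟨x²⟩ = ∫ x^2 |ψ|² dx over the full domain.
With ∫_{−∞}^{∞} x^(2m) e^(−αx²) dx = (2m−1)!!·√π / (2^m α^(m+1/2)), evaluating both integrals, ⟨x²⟩ = w^2/2.
With w = 1.24, ⟨x^2⟩ = 0.7688.

⟨x^2⟩ ≈ 0.769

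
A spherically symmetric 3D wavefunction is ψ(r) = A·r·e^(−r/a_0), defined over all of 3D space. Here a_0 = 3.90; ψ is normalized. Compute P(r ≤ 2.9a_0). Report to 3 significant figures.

P = ∫ |ψ|² 4πr² dr over r ≤ 2.9a_0.
The full normalization integral is A²·[3·π·a_0^5] = 1, fixing A².
Let u = r/a_0; then A², 4π and the length scale all cancel, so P = ∫_{0}^{2.9} u^4·e^(-2·u) du ÷ ∫_{0}^{∞} u^4·e^(-2·u) du.
Using ∫ u^4·e^(-2·u) du = -(u^4/2 + u^3 + 3·u^2/2 + 3·u/2 + 3/4)·e^(-2·u), the numerator is ≈ 0.51546 and the denominator is 3/4.
Taking the ratio yields P = 0.6873.

P ≈ 0.687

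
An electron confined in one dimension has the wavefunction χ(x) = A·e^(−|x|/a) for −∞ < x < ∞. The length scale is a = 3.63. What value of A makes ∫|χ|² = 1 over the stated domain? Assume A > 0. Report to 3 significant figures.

A ≈ 0.525

The normalization condition is ∫|χ|² dx = 1 from −∞ to ∞.
Carrying out the integral gives A² · a.
Hence A² = 1/[a].
Plugging in a = 3.63 yields A = 0.5249.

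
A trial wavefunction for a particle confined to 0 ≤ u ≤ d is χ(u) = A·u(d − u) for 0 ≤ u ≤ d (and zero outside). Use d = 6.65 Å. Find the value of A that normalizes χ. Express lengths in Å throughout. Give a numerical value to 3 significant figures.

A ≈ 0.0480 Å^(-5/2)

The normalization condition is ∫|χ|² du = 1 from 0 to d.
Expanding the polynomial and integrating term by term, carrying out the integral gives A² · d^5/30.
Setting this equal to 1 gives A² = 1/(d^5/30).
Plugging in d = 6.65 yields A = 0.04803.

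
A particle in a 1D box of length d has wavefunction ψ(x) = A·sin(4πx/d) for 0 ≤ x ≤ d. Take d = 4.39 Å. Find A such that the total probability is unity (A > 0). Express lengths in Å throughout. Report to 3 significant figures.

A ≈ 0.675 Å^(-1/2)

We need A² ∫|f|² dx = 1, taking the integral from 0 to d.
The integral (without the A² prefactor) comes out to d/2.
Substituting d = 4.39 gives A² = 0.4556, so A = 0.6750.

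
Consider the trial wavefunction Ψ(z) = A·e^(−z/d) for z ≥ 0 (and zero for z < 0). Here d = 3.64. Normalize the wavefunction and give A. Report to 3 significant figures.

A ≈ 0.741

Require ∫ |Ψ|² dz = 1 over the whole domain.
Recall ∫₀^∞ z^m e^(−z/β) dz = m!·β^(m+1), carrying out the integral gives A² · d/2.
Plugging in d = 3.64 yields A = 0.7412.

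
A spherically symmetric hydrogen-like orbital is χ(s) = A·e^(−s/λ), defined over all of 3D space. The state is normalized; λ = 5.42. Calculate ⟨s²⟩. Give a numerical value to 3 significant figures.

⟨s^2⟩ ≈ 88.1

By definition ⟨s²⟩ = ∫ s^2 |χ(s)|² 4πs² ds.
Evaluating both integrals, ⟨s²⟩ = 3·λ^2.
With λ = 5.42, ⟨s^2⟩ = 88.13.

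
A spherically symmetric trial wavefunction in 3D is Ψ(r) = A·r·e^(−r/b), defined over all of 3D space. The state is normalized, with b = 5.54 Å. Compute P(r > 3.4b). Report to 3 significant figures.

Integrate the radial probability density 4πr²|Ψ|² over r > 3.4b.
The full normalization integral is A²·[3·π·b^5] = 1, fixing A².
Let u = r/b; then A², 4π and the length scale all cancel, so P = ∫_{3.4}^{∞} u^4·e^(-2·u) du ÷ ∫_{0}^{∞} u^4·e^(-2·u) du.
Using ∫ u^4·e^(-2·u) du = -(u^4/2 + u^3 + 3·u^2/2 + 3·u/2 + 3/4)·e^(-2·u), the numerator is ≈ 0.14402 and the denominator is 3/4.
This evaluates to P = 0.1920.

P ≈ 0.192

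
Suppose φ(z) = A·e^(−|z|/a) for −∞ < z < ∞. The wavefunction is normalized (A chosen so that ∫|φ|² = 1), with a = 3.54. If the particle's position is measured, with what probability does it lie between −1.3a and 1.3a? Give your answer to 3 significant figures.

|φ|² is the probability density, so P = ∫_{−1.3a}^{1.3a} |φ|² dz.
The normalization integral ∫|φ|²dz over the whole domain equals a·A², and A² cancels in the ratio.
Both integrals are even about z = 0, so only the z ≥ 0 halves are needed (the factors of 2 cancel). Substituting u = z/a, A² and the length scale cancel in the ratio: P = ∫_{0}^{1.3} e^(-2·u) du / ∫_{0}^{∞} e^(-2·u) du.
An antiderivative of e^(-2·u) is -e^(-2·u)/2; evaluating from 0 to 1.3 gives 1/2 - e^(-13/5)/2, while the full integral is 1/2.
Taking the ratio, P = 0.9257.

P ≈ 0.926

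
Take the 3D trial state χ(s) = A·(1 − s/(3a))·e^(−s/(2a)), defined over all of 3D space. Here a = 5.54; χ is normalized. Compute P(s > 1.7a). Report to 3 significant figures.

P ≈ 0.712

P = ∫ |χ|² 4πs² ds over s > 1.7a.
Normalization gives A² = 1/(8·π·a^3/3).
Let u = s/a; then A², 4π and the length scale all cancel, so P = ∫_{1.7}^{∞} u^2·(1 - u/3)^2·e^(-u) du ÷ ∫_{0}^{∞} u^2·(1 - u/3)^2·e^(-u) du.
An antiderivative of u^2·(1 - u/3)^2·e^(-u) is (-u^4 + 2·u^3 - 3·u^2 - 6·u - 6)·e^(-u)/9; evaluating from 1.7 to ∞ gives ≈ 0.47490, while the full integral is 2/3.
The region integral divided by the full integral gives P = 0.7123.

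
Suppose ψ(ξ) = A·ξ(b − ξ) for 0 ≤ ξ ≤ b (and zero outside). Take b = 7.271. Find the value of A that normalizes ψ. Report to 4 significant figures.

A ≈ 0.03842

Normalization requires ∫|ψ|² dξ = 1, integrated from 0 to b.
Expanding the polynomial and integrating term by term, the integral (without the A² prefactor) comes out to b^5/30.
Hence A² = 1/[b^5/30].
Substituting b = 7.271 gives A² = 0.0014762, so A = 0.038422.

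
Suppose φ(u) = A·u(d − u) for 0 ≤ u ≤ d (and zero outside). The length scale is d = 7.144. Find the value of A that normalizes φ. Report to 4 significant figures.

A ≈ 0.04015

We need A² ∫|f|² du = 1, taking the integral from 0 to d.
Expanding the polynomial and integrating term by term, carrying out the integral gives A² · d^5/30.
Substituting d = 7.144 gives A² = 0.0016122, so A = 0.040152.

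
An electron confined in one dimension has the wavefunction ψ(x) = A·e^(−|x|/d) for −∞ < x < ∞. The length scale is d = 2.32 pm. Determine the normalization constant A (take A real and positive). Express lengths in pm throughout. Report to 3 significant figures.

A ≈ 0.657 pm^(-1/2)

Normalization requires ∫|ψ|² dx = 1, integrated from −∞ to ∞.
The integral (without the A² prefactor) comes out to d.
So A² = (d)^(−1).
Plugging in d = 2.32 yields A = 0.6565.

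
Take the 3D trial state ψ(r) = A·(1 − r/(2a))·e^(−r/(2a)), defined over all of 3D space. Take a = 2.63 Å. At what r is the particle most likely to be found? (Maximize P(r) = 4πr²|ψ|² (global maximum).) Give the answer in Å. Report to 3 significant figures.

The maximum of P(r) = 4πr²|ψ|² occurs where its derivative vanishes.
This gives r = a·(√(5) + 3).
With a = 2.63, the most probable radial distance is 13.77 Å.

r ≈ 13.8 Å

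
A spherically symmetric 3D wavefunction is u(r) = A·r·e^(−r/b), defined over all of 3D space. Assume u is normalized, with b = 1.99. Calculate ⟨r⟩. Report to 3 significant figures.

⟨r⟩ ≈ 4.98

The expectation value is the |u|²-weighted average of r: ∫ r|u|² 4πr² dr.
Recall ∫₀^∞ r^m e^(−r/β) dr = m!·β^(m+1), the ratio of the moment integral to the normalization integral gives ⟨r⟩ = 5·b/2.
Putting b = 1.99 gives 4.975.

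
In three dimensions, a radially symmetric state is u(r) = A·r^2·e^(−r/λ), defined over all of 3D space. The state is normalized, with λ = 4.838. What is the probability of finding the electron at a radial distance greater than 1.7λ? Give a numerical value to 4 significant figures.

P ≈ 0.9421

With dV = 4πr²dr, the probability is ∫|u|² dV over r > 1.7λ.
A² is fixed by ∫₀^∞ 4πr²|u|² dr = 1, i.e. A² = (45·π·λ^7/2)^(−1).
Substituting t = r/λ, A², 4π and the length scale all cancel in the ratio: P = ∫_{1.7}^{∞} t^6·e^(-2·t) dt / ∫_{0}^{∞} t^6·e^(-2·t) dt.
Using ∫ t^6·e^(-2·t) dt = -(4·t^6 + 12·t^5 + 30·t^4 + 60·t^3 + 90·t^2 + 90·t + 45)·e^(-2·t)/8, the numerator is ≈ 5.29958 and the denominator is 45/8.
The region integral divided by the full integral gives P = 0.94215.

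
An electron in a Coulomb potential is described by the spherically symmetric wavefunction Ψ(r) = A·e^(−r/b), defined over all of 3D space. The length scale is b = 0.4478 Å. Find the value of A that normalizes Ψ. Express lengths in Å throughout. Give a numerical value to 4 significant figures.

A ≈ 1.883 Å^(-3/2)

Require ∫ |Ψ|² 4πr² dr = 1 over the whole domain.
With ∫₀^∞ r^2 e^(−αr) dr = 2!/α^3, the integral (without the A² prefactor) comes out to π·b^3.
Setting this equal to 1 gives A² = 1/(π·b^3).
With b = 0.4478: A² = 3.5448 and A = 1.8828.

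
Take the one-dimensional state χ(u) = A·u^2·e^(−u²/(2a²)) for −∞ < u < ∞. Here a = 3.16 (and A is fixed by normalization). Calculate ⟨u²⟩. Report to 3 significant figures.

⟨u^2⟩ ≈ 25.0

⟨u²⟩ = ∫ u^2 |χ|² du over the full domain.
Differentiating ∫e^(−αu²) du = √(π/α) under α to get the higher moments, the ratio of the moment integral to the normalization integral gives ⟨u²⟩ = 5·a^2/2.
Putting a = 3.16 gives 24.96.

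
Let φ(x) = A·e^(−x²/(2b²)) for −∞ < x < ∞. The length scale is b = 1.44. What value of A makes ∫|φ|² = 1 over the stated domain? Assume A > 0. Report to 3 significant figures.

A ≈ 0.626

Normalization requires ∫|φ|² dx = 1, integrated from −∞ to ∞.
With φ = A·e^(−x²/(2b²)), the integral evaluates to A²·[√(π)·b].
So A² = (√(π)·b)^(−1).
Plugging in b = 1.44 yields A = 0.6259.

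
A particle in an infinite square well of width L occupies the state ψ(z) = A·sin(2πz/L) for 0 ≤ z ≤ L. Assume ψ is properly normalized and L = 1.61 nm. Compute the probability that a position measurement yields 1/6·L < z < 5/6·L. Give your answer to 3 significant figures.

P = ∫_{1/6·L}^{5/6·L} |ψ(z)|² dz.
The normalization integral ∫|ψ|²dz over the whole domain equals L/2·A², and A² cancels in the ratio.
Let u = z/L; then A² and the length scale cancel, so P = ∫_{1/6}^{5/6} sin(2·π·u)^2 du ÷ ∫_{0}^{1} sin(2·π·u)^2 du.
Using ∫ sin(2·π·u)^2 du = u/2 - sin(4·π·u)/(8·π), the numerator is √(3)/(8·π) + 1/3 and the denominator is 1/2.
Taking the ratio, P = √(3)/(4·π) + 2/3.

P ≈ 0.804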